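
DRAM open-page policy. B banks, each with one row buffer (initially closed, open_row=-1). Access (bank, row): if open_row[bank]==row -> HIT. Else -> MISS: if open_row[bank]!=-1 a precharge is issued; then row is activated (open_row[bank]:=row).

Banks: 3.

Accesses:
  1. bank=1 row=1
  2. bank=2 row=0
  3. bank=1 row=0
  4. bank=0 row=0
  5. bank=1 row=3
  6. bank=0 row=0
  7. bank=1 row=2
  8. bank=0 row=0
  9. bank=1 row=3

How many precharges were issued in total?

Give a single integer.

Acc 1: bank1 row1 -> MISS (open row1); precharges=0
Acc 2: bank2 row0 -> MISS (open row0); precharges=0
Acc 3: bank1 row0 -> MISS (open row0); precharges=1
Acc 4: bank0 row0 -> MISS (open row0); precharges=1
Acc 5: bank1 row3 -> MISS (open row3); precharges=2
Acc 6: bank0 row0 -> HIT
Acc 7: bank1 row2 -> MISS (open row2); precharges=3
Acc 8: bank0 row0 -> HIT
Acc 9: bank1 row3 -> MISS (open row3); precharges=4

Answer: 4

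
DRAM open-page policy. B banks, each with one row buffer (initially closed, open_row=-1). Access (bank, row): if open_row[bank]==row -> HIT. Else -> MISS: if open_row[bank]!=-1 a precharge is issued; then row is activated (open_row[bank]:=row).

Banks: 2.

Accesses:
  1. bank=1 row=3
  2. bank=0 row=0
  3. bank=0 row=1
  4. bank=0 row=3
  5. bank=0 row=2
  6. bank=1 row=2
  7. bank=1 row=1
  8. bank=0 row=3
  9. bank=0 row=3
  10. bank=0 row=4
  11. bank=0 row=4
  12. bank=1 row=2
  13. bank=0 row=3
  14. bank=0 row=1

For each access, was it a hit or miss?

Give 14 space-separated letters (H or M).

Answer: M M M M M M M M H M H M M M

Derivation:
Acc 1: bank1 row3 -> MISS (open row3); precharges=0
Acc 2: bank0 row0 -> MISS (open row0); precharges=0
Acc 3: bank0 row1 -> MISS (open row1); precharges=1
Acc 4: bank0 row3 -> MISS (open row3); precharges=2
Acc 5: bank0 row2 -> MISS (open row2); precharges=3
Acc 6: bank1 row2 -> MISS (open row2); precharges=4
Acc 7: bank1 row1 -> MISS (open row1); precharges=5
Acc 8: bank0 row3 -> MISS (open row3); precharges=6
Acc 9: bank0 row3 -> HIT
Acc 10: bank0 row4 -> MISS (open row4); precharges=7
Acc 11: bank0 row4 -> HIT
Acc 12: bank1 row2 -> MISS (open row2); precharges=8
Acc 13: bank0 row3 -> MISS (open row3); precharges=9
Acc 14: bank0 row1 -> MISS (open row1); precharges=10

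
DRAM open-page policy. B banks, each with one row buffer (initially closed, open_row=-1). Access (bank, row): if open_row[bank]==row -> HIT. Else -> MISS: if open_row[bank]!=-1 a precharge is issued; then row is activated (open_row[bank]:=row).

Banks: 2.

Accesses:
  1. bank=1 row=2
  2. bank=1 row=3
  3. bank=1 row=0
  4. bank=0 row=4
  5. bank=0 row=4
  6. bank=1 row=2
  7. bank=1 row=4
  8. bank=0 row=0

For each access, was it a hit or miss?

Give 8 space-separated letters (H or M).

Acc 1: bank1 row2 -> MISS (open row2); precharges=0
Acc 2: bank1 row3 -> MISS (open row3); precharges=1
Acc 3: bank1 row0 -> MISS (open row0); precharges=2
Acc 4: bank0 row4 -> MISS (open row4); precharges=2
Acc 5: bank0 row4 -> HIT
Acc 6: bank1 row2 -> MISS (open row2); precharges=3
Acc 7: bank1 row4 -> MISS (open row4); precharges=4
Acc 8: bank0 row0 -> MISS (open row0); precharges=5

Answer: M M M M H M M M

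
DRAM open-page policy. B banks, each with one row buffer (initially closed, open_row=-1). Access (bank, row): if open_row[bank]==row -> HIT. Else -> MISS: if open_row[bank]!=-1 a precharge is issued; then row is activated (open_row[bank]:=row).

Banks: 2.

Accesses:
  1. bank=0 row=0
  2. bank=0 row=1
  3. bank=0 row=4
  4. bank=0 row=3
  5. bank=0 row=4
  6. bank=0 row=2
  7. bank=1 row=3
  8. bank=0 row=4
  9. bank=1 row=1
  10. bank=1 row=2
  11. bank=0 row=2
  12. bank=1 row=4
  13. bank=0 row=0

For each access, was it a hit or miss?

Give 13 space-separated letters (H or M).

Acc 1: bank0 row0 -> MISS (open row0); precharges=0
Acc 2: bank0 row1 -> MISS (open row1); precharges=1
Acc 3: bank0 row4 -> MISS (open row4); precharges=2
Acc 4: bank0 row3 -> MISS (open row3); precharges=3
Acc 5: bank0 row4 -> MISS (open row4); precharges=4
Acc 6: bank0 row2 -> MISS (open row2); precharges=5
Acc 7: bank1 row3 -> MISS (open row3); precharges=5
Acc 8: bank0 row4 -> MISS (open row4); precharges=6
Acc 9: bank1 row1 -> MISS (open row1); precharges=7
Acc 10: bank1 row2 -> MISS (open row2); precharges=8
Acc 11: bank0 row2 -> MISS (open row2); precharges=9
Acc 12: bank1 row4 -> MISS (open row4); precharges=10
Acc 13: bank0 row0 -> MISS (open row0); precharges=11

Answer: M M M M M M M M M M M M M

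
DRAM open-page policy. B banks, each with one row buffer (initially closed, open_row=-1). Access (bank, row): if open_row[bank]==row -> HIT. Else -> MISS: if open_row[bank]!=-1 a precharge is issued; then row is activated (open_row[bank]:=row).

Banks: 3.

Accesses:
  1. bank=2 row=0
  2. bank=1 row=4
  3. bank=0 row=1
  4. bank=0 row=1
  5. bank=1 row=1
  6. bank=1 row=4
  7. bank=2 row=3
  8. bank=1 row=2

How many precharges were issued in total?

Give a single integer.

Answer: 4

Derivation:
Acc 1: bank2 row0 -> MISS (open row0); precharges=0
Acc 2: bank1 row4 -> MISS (open row4); precharges=0
Acc 3: bank0 row1 -> MISS (open row1); precharges=0
Acc 4: bank0 row1 -> HIT
Acc 5: bank1 row1 -> MISS (open row1); precharges=1
Acc 6: bank1 row4 -> MISS (open row4); precharges=2
Acc 7: bank2 row3 -> MISS (open row3); precharges=3
Acc 8: bank1 row2 -> MISS (open row2); precharges=4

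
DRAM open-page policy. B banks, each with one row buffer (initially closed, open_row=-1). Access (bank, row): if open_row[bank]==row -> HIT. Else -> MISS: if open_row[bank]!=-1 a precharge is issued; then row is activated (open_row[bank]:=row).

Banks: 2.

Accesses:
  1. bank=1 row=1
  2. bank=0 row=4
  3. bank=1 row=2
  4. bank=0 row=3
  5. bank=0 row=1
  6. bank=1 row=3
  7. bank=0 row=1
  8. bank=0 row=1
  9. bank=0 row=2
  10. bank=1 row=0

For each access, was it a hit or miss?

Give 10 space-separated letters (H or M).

Answer: M M M M M M H H M M

Derivation:
Acc 1: bank1 row1 -> MISS (open row1); precharges=0
Acc 2: bank0 row4 -> MISS (open row4); precharges=0
Acc 3: bank1 row2 -> MISS (open row2); precharges=1
Acc 4: bank0 row3 -> MISS (open row3); precharges=2
Acc 5: bank0 row1 -> MISS (open row1); precharges=3
Acc 6: bank1 row3 -> MISS (open row3); precharges=4
Acc 7: bank0 row1 -> HIT
Acc 8: bank0 row1 -> HIT
Acc 9: bank0 row2 -> MISS (open row2); precharges=5
Acc 10: bank1 row0 -> MISS (open row0); precharges=6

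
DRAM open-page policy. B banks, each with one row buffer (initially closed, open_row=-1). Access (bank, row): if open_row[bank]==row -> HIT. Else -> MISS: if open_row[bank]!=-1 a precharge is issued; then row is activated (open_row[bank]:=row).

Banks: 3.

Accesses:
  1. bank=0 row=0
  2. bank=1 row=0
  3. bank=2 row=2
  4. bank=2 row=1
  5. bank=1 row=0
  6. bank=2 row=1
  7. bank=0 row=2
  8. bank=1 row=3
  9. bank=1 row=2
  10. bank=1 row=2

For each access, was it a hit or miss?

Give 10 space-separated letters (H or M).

Answer: M M M M H H M M M H

Derivation:
Acc 1: bank0 row0 -> MISS (open row0); precharges=0
Acc 2: bank1 row0 -> MISS (open row0); precharges=0
Acc 3: bank2 row2 -> MISS (open row2); precharges=0
Acc 4: bank2 row1 -> MISS (open row1); precharges=1
Acc 5: bank1 row0 -> HIT
Acc 6: bank2 row1 -> HIT
Acc 7: bank0 row2 -> MISS (open row2); precharges=2
Acc 8: bank1 row3 -> MISS (open row3); precharges=3
Acc 9: bank1 row2 -> MISS (open row2); precharges=4
Acc 10: bank1 row2 -> HIT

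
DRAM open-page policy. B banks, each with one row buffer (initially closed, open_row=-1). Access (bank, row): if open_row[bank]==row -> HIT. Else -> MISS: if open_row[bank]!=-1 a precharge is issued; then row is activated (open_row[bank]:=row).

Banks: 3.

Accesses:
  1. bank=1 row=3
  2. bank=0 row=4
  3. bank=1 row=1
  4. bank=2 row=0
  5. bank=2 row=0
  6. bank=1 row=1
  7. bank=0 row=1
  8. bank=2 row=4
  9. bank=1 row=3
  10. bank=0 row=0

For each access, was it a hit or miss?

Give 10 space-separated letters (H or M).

Acc 1: bank1 row3 -> MISS (open row3); precharges=0
Acc 2: bank0 row4 -> MISS (open row4); precharges=0
Acc 3: bank1 row1 -> MISS (open row1); precharges=1
Acc 4: bank2 row0 -> MISS (open row0); precharges=1
Acc 5: bank2 row0 -> HIT
Acc 6: bank1 row1 -> HIT
Acc 7: bank0 row1 -> MISS (open row1); precharges=2
Acc 8: bank2 row4 -> MISS (open row4); precharges=3
Acc 9: bank1 row3 -> MISS (open row3); precharges=4
Acc 10: bank0 row0 -> MISS (open row0); precharges=5

Answer: M M M M H H M M M M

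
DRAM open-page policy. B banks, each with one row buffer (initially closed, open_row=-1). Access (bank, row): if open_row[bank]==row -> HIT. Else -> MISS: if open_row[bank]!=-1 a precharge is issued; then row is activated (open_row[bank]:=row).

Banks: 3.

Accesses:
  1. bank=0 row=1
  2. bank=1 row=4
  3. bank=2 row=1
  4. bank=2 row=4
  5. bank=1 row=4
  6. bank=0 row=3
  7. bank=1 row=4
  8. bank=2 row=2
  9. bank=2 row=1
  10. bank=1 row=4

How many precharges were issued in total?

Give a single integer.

Answer: 4

Derivation:
Acc 1: bank0 row1 -> MISS (open row1); precharges=0
Acc 2: bank1 row4 -> MISS (open row4); precharges=0
Acc 3: bank2 row1 -> MISS (open row1); precharges=0
Acc 4: bank2 row4 -> MISS (open row4); precharges=1
Acc 5: bank1 row4 -> HIT
Acc 6: bank0 row3 -> MISS (open row3); precharges=2
Acc 7: bank1 row4 -> HIT
Acc 8: bank2 row2 -> MISS (open row2); precharges=3
Acc 9: bank2 row1 -> MISS (open row1); precharges=4
Acc 10: bank1 row4 -> HIT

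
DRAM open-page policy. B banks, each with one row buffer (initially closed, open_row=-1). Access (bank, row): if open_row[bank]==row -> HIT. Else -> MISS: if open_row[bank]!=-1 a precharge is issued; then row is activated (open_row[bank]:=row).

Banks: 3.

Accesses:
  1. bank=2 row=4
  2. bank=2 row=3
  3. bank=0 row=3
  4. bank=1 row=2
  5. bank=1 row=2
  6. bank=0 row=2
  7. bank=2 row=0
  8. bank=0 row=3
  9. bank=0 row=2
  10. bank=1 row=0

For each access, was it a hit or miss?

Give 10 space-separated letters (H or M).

Answer: M M M M H M M M M M

Derivation:
Acc 1: bank2 row4 -> MISS (open row4); precharges=0
Acc 2: bank2 row3 -> MISS (open row3); precharges=1
Acc 3: bank0 row3 -> MISS (open row3); precharges=1
Acc 4: bank1 row2 -> MISS (open row2); precharges=1
Acc 5: bank1 row2 -> HIT
Acc 6: bank0 row2 -> MISS (open row2); precharges=2
Acc 7: bank2 row0 -> MISS (open row0); precharges=3
Acc 8: bank0 row3 -> MISS (open row3); precharges=4
Acc 9: bank0 row2 -> MISS (open row2); precharges=5
Acc 10: bank1 row0 -> MISS (open row0); precharges=6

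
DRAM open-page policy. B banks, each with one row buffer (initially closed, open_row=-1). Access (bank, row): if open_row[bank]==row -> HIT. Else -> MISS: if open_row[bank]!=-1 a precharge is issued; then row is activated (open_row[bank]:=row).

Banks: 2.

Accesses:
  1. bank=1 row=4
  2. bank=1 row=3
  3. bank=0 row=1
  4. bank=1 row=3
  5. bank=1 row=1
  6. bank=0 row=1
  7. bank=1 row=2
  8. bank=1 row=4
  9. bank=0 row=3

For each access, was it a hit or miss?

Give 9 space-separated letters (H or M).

Answer: M M M H M H M M M

Derivation:
Acc 1: bank1 row4 -> MISS (open row4); precharges=0
Acc 2: bank1 row3 -> MISS (open row3); precharges=1
Acc 3: bank0 row1 -> MISS (open row1); precharges=1
Acc 4: bank1 row3 -> HIT
Acc 5: bank1 row1 -> MISS (open row1); precharges=2
Acc 6: bank0 row1 -> HIT
Acc 7: bank1 row2 -> MISS (open row2); precharges=3
Acc 8: bank1 row4 -> MISS (open row4); precharges=4
Acc 9: bank0 row3 -> MISS (open row3); precharges=5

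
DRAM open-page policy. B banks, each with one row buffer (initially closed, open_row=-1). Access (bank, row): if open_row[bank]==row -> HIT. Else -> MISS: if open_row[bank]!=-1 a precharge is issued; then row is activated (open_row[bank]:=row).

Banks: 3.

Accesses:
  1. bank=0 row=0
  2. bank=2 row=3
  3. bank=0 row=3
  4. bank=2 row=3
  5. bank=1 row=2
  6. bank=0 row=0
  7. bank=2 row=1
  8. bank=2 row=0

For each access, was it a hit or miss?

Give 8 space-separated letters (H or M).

Acc 1: bank0 row0 -> MISS (open row0); precharges=0
Acc 2: bank2 row3 -> MISS (open row3); precharges=0
Acc 3: bank0 row3 -> MISS (open row3); precharges=1
Acc 4: bank2 row3 -> HIT
Acc 5: bank1 row2 -> MISS (open row2); precharges=1
Acc 6: bank0 row0 -> MISS (open row0); precharges=2
Acc 7: bank2 row1 -> MISS (open row1); precharges=3
Acc 8: bank2 row0 -> MISS (open row0); precharges=4

Answer: M M M H M M M M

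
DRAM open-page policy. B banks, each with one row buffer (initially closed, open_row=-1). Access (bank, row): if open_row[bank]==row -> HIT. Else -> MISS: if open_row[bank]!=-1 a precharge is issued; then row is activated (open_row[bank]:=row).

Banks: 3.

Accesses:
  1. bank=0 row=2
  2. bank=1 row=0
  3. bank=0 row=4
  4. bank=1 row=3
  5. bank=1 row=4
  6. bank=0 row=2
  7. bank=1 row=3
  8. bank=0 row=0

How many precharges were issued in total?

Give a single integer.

Answer: 6

Derivation:
Acc 1: bank0 row2 -> MISS (open row2); precharges=0
Acc 2: bank1 row0 -> MISS (open row0); precharges=0
Acc 3: bank0 row4 -> MISS (open row4); precharges=1
Acc 4: bank1 row3 -> MISS (open row3); precharges=2
Acc 5: bank1 row4 -> MISS (open row4); precharges=3
Acc 6: bank0 row2 -> MISS (open row2); precharges=4
Acc 7: bank1 row3 -> MISS (open row3); precharges=5
Acc 8: bank0 row0 -> MISS (open row0); precharges=6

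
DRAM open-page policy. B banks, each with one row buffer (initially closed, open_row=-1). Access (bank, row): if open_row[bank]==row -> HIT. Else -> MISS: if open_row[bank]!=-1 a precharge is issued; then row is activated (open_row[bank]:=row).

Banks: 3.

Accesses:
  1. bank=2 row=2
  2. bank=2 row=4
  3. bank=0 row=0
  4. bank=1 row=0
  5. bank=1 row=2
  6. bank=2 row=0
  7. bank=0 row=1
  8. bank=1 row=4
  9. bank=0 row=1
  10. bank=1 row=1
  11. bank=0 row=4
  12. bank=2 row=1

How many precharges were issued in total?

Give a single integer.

Acc 1: bank2 row2 -> MISS (open row2); precharges=0
Acc 2: bank2 row4 -> MISS (open row4); precharges=1
Acc 3: bank0 row0 -> MISS (open row0); precharges=1
Acc 4: bank1 row0 -> MISS (open row0); precharges=1
Acc 5: bank1 row2 -> MISS (open row2); precharges=2
Acc 6: bank2 row0 -> MISS (open row0); precharges=3
Acc 7: bank0 row1 -> MISS (open row1); precharges=4
Acc 8: bank1 row4 -> MISS (open row4); precharges=5
Acc 9: bank0 row1 -> HIT
Acc 10: bank1 row1 -> MISS (open row1); precharges=6
Acc 11: bank0 row4 -> MISS (open row4); precharges=7
Acc 12: bank2 row1 -> MISS (open row1); precharges=8

Answer: 8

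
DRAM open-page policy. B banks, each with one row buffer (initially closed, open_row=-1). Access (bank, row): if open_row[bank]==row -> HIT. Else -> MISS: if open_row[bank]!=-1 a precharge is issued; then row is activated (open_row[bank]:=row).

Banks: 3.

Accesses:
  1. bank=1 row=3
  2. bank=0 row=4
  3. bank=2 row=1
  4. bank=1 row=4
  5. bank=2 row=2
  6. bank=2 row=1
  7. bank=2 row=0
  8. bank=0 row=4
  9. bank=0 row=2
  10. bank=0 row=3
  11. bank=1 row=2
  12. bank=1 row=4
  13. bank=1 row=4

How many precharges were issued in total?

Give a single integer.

Answer: 8

Derivation:
Acc 1: bank1 row3 -> MISS (open row3); precharges=0
Acc 2: bank0 row4 -> MISS (open row4); precharges=0
Acc 3: bank2 row1 -> MISS (open row1); precharges=0
Acc 4: bank1 row4 -> MISS (open row4); precharges=1
Acc 5: bank2 row2 -> MISS (open row2); precharges=2
Acc 6: bank2 row1 -> MISS (open row1); precharges=3
Acc 7: bank2 row0 -> MISS (open row0); precharges=4
Acc 8: bank0 row4 -> HIT
Acc 9: bank0 row2 -> MISS (open row2); precharges=5
Acc 10: bank0 row3 -> MISS (open row3); precharges=6
Acc 11: bank1 row2 -> MISS (open row2); precharges=7
Acc 12: bank1 row4 -> MISS (open row4); precharges=8
Acc 13: bank1 row4 -> HIT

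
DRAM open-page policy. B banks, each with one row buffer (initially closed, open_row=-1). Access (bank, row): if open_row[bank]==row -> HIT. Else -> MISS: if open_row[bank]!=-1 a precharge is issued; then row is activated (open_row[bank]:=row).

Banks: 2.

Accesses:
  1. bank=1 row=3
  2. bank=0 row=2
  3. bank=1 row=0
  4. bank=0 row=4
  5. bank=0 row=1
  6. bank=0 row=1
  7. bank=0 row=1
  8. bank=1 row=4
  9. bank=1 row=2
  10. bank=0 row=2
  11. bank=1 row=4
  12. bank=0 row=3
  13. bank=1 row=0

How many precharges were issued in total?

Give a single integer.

Answer: 9

Derivation:
Acc 1: bank1 row3 -> MISS (open row3); precharges=0
Acc 2: bank0 row2 -> MISS (open row2); precharges=0
Acc 3: bank1 row0 -> MISS (open row0); precharges=1
Acc 4: bank0 row4 -> MISS (open row4); precharges=2
Acc 5: bank0 row1 -> MISS (open row1); precharges=3
Acc 6: bank0 row1 -> HIT
Acc 7: bank0 row1 -> HIT
Acc 8: bank1 row4 -> MISS (open row4); precharges=4
Acc 9: bank1 row2 -> MISS (open row2); precharges=5
Acc 10: bank0 row2 -> MISS (open row2); precharges=6
Acc 11: bank1 row4 -> MISS (open row4); precharges=7
Acc 12: bank0 row3 -> MISS (open row3); precharges=8
Acc 13: bank1 row0 -> MISS (open row0); precharges=9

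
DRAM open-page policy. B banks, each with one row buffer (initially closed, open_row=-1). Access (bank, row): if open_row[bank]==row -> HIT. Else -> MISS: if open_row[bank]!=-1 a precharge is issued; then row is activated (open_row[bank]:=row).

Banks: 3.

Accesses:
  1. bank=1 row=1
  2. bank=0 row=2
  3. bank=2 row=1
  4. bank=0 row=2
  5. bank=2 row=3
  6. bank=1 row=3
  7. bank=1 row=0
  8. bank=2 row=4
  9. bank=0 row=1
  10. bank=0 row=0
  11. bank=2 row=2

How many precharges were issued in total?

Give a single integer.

Acc 1: bank1 row1 -> MISS (open row1); precharges=0
Acc 2: bank0 row2 -> MISS (open row2); precharges=0
Acc 3: bank2 row1 -> MISS (open row1); precharges=0
Acc 4: bank0 row2 -> HIT
Acc 5: bank2 row3 -> MISS (open row3); precharges=1
Acc 6: bank1 row3 -> MISS (open row3); precharges=2
Acc 7: bank1 row0 -> MISS (open row0); precharges=3
Acc 8: bank2 row4 -> MISS (open row4); precharges=4
Acc 9: bank0 row1 -> MISS (open row1); precharges=5
Acc 10: bank0 row0 -> MISS (open row0); precharges=6
Acc 11: bank2 row2 -> MISS (open row2); precharges=7

Answer: 7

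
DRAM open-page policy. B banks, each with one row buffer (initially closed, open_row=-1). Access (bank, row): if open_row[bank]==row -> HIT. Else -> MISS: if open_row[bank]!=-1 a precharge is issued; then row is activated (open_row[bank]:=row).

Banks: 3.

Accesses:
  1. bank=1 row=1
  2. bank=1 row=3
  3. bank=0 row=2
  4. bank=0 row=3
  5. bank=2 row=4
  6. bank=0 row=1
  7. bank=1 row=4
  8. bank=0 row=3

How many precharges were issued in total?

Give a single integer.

Acc 1: bank1 row1 -> MISS (open row1); precharges=0
Acc 2: bank1 row3 -> MISS (open row3); precharges=1
Acc 3: bank0 row2 -> MISS (open row2); precharges=1
Acc 4: bank0 row3 -> MISS (open row3); precharges=2
Acc 5: bank2 row4 -> MISS (open row4); precharges=2
Acc 6: bank0 row1 -> MISS (open row1); precharges=3
Acc 7: bank1 row4 -> MISS (open row4); precharges=4
Acc 8: bank0 row3 -> MISS (open row3); precharges=5

Answer: 5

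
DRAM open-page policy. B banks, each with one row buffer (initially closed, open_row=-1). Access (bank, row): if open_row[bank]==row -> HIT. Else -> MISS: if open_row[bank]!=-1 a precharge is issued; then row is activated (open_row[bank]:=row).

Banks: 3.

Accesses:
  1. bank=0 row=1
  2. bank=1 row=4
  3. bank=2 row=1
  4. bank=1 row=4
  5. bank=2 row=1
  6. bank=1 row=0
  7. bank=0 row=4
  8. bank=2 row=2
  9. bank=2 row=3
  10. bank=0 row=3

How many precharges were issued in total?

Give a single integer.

Acc 1: bank0 row1 -> MISS (open row1); precharges=0
Acc 2: bank1 row4 -> MISS (open row4); precharges=0
Acc 3: bank2 row1 -> MISS (open row1); precharges=0
Acc 4: bank1 row4 -> HIT
Acc 5: bank2 row1 -> HIT
Acc 6: bank1 row0 -> MISS (open row0); precharges=1
Acc 7: bank0 row4 -> MISS (open row4); precharges=2
Acc 8: bank2 row2 -> MISS (open row2); precharges=3
Acc 9: bank2 row3 -> MISS (open row3); precharges=4
Acc 10: bank0 row3 -> MISS (open row3); precharges=5

Answer: 5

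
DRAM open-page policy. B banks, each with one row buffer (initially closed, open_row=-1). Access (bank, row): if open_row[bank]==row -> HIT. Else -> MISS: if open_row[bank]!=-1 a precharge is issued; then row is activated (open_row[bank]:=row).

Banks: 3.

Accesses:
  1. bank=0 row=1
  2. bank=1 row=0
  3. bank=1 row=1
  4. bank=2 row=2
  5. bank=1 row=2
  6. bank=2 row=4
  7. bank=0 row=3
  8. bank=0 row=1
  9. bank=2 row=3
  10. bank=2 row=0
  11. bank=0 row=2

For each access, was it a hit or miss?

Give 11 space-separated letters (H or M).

Acc 1: bank0 row1 -> MISS (open row1); precharges=0
Acc 2: bank1 row0 -> MISS (open row0); precharges=0
Acc 3: bank1 row1 -> MISS (open row1); precharges=1
Acc 4: bank2 row2 -> MISS (open row2); precharges=1
Acc 5: bank1 row2 -> MISS (open row2); precharges=2
Acc 6: bank2 row4 -> MISS (open row4); precharges=3
Acc 7: bank0 row3 -> MISS (open row3); precharges=4
Acc 8: bank0 row1 -> MISS (open row1); precharges=5
Acc 9: bank2 row3 -> MISS (open row3); precharges=6
Acc 10: bank2 row0 -> MISS (open row0); precharges=7
Acc 11: bank0 row2 -> MISS (open row2); precharges=8

Answer: M M M M M M M M M M M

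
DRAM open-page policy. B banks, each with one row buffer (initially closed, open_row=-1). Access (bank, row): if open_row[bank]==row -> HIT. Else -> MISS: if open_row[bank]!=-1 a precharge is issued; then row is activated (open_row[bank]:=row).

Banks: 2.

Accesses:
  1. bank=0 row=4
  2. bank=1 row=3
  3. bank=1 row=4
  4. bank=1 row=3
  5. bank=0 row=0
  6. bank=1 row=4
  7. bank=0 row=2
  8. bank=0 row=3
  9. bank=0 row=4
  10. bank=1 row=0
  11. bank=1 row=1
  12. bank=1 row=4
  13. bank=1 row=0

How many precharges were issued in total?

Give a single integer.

Acc 1: bank0 row4 -> MISS (open row4); precharges=0
Acc 2: bank1 row3 -> MISS (open row3); precharges=0
Acc 3: bank1 row4 -> MISS (open row4); precharges=1
Acc 4: bank1 row3 -> MISS (open row3); precharges=2
Acc 5: bank0 row0 -> MISS (open row0); precharges=3
Acc 6: bank1 row4 -> MISS (open row4); precharges=4
Acc 7: bank0 row2 -> MISS (open row2); precharges=5
Acc 8: bank0 row3 -> MISS (open row3); precharges=6
Acc 9: bank0 row4 -> MISS (open row4); precharges=7
Acc 10: bank1 row0 -> MISS (open row0); precharges=8
Acc 11: bank1 row1 -> MISS (open row1); precharges=9
Acc 12: bank1 row4 -> MISS (open row4); precharges=10
Acc 13: bank1 row0 -> MISS (open row0); precharges=11

Answer: 11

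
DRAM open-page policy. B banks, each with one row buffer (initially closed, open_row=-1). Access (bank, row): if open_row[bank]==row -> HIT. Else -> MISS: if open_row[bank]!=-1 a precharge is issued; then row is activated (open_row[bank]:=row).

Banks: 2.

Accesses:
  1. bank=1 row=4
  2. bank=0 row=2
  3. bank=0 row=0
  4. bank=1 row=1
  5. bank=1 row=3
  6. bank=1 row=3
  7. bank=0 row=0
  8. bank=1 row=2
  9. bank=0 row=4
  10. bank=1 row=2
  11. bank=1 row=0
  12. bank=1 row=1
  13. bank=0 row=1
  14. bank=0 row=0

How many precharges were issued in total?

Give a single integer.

Acc 1: bank1 row4 -> MISS (open row4); precharges=0
Acc 2: bank0 row2 -> MISS (open row2); precharges=0
Acc 3: bank0 row0 -> MISS (open row0); precharges=1
Acc 4: bank1 row1 -> MISS (open row1); precharges=2
Acc 5: bank1 row3 -> MISS (open row3); precharges=3
Acc 6: bank1 row3 -> HIT
Acc 7: bank0 row0 -> HIT
Acc 8: bank1 row2 -> MISS (open row2); precharges=4
Acc 9: bank0 row4 -> MISS (open row4); precharges=5
Acc 10: bank1 row2 -> HIT
Acc 11: bank1 row0 -> MISS (open row0); precharges=6
Acc 12: bank1 row1 -> MISS (open row1); precharges=7
Acc 13: bank0 row1 -> MISS (open row1); precharges=8
Acc 14: bank0 row0 -> MISS (open row0); precharges=9

Answer: 9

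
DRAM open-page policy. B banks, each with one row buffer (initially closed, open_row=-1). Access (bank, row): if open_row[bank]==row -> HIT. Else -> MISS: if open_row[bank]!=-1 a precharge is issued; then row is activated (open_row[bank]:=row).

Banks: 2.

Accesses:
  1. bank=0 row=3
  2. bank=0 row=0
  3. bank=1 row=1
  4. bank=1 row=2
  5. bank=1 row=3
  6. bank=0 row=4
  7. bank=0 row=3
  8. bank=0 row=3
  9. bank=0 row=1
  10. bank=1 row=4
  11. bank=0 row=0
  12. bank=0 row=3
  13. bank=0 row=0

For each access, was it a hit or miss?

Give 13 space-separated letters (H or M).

Answer: M M M M M M M H M M M M M

Derivation:
Acc 1: bank0 row3 -> MISS (open row3); precharges=0
Acc 2: bank0 row0 -> MISS (open row0); precharges=1
Acc 3: bank1 row1 -> MISS (open row1); precharges=1
Acc 4: bank1 row2 -> MISS (open row2); precharges=2
Acc 5: bank1 row3 -> MISS (open row3); precharges=3
Acc 6: bank0 row4 -> MISS (open row4); precharges=4
Acc 7: bank0 row3 -> MISS (open row3); precharges=5
Acc 8: bank0 row3 -> HIT
Acc 9: bank0 row1 -> MISS (open row1); precharges=6
Acc 10: bank1 row4 -> MISS (open row4); precharges=7
Acc 11: bank0 row0 -> MISS (open row0); precharges=8
Acc 12: bank0 row3 -> MISS (open row3); precharges=9
Acc 13: bank0 row0 -> MISS (open row0); precharges=10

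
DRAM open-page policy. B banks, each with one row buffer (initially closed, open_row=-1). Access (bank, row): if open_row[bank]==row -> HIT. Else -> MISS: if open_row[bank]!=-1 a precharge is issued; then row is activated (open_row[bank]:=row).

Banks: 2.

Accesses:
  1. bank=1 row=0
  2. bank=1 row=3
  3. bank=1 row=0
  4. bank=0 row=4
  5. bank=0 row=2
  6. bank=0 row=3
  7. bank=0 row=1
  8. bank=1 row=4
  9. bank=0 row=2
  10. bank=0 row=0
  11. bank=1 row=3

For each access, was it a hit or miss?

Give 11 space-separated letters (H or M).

Acc 1: bank1 row0 -> MISS (open row0); precharges=0
Acc 2: bank1 row3 -> MISS (open row3); precharges=1
Acc 3: bank1 row0 -> MISS (open row0); precharges=2
Acc 4: bank0 row4 -> MISS (open row4); precharges=2
Acc 5: bank0 row2 -> MISS (open row2); precharges=3
Acc 6: bank0 row3 -> MISS (open row3); precharges=4
Acc 7: bank0 row1 -> MISS (open row1); precharges=5
Acc 8: bank1 row4 -> MISS (open row4); precharges=6
Acc 9: bank0 row2 -> MISS (open row2); precharges=7
Acc 10: bank0 row0 -> MISS (open row0); precharges=8
Acc 11: bank1 row3 -> MISS (open row3); precharges=9

Answer: M M M M M M M M M M M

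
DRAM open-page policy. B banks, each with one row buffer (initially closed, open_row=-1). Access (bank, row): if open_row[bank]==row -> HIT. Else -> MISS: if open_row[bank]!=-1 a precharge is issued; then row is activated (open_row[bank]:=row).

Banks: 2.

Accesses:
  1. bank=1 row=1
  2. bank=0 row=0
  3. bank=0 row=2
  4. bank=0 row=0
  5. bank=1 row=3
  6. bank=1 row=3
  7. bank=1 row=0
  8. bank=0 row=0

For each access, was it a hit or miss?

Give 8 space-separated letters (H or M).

Answer: M M M M M H M H

Derivation:
Acc 1: bank1 row1 -> MISS (open row1); precharges=0
Acc 2: bank0 row0 -> MISS (open row0); precharges=0
Acc 3: bank0 row2 -> MISS (open row2); precharges=1
Acc 4: bank0 row0 -> MISS (open row0); precharges=2
Acc 5: bank1 row3 -> MISS (open row3); precharges=3
Acc 6: bank1 row3 -> HIT
Acc 7: bank1 row0 -> MISS (open row0); precharges=4
Acc 8: bank0 row0 -> HIT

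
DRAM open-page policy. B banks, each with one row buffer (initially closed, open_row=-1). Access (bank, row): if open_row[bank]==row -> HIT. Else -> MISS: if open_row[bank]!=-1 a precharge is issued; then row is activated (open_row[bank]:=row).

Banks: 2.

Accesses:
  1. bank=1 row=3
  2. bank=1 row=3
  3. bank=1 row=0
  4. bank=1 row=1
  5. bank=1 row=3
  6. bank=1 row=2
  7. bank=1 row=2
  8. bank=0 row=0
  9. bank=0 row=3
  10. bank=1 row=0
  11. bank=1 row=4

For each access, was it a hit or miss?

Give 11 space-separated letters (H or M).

Answer: M H M M M M H M M M M

Derivation:
Acc 1: bank1 row3 -> MISS (open row3); precharges=0
Acc 2: bank1 row3 -> HIT
Acc 3: bank1 row0 -> MISS (open row0); precharges=1
Acc 4: bank1 row1 -> MISS (open row1); precharges=2
Acc 5: bank1 row3 -> MISS (open row3); precharges=3
Acc 6: bank1 row2 -> MISS (open row2); precharges=4
Acc 7: bank1 row2 -> HIT
Acc 8: bank0 row0 -> MISS (open row0); precharges=4
Acc 9: bank0 row3 -> MISS (open row3); precharges=5
Acc 10: bank1 row0 -> MISS (open row0); precharges=6
Acc 11: bank1 row4 -> MISS (open row4); precharges=7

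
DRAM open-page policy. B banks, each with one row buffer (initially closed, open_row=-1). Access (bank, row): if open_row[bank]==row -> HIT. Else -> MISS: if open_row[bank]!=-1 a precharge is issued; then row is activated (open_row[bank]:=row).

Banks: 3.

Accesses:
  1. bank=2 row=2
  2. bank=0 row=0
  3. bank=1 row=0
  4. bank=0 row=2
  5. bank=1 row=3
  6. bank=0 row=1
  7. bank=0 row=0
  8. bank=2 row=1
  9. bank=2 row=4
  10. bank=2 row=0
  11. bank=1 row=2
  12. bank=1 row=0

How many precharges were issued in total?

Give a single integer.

Answer: 9

Derivation:
Acc 1: bank2 row2 -> MISS (open row2); precharges=0
Acc 2: bank0 row0 -> MISS (open row0); precharges=0
Acc 3: bank1 row0 -> MISS (open row0); precharges=0
Acc 4: bank0 row2 -> MISS (open row2); precharges=1
Acc 5: bank1 row3 -> MISS (open row3); precharges=2
Acc 6: bank0 row1 -> MISS (open row1); precharges=3
Acc 7: bank0 row0 -> MISS (open row0); precharges=4
Acc 8: bank2 row1 -> MISS (open row1); precharges=5
Acc 9: bank2 row4 -> MISS (open row4); precharges=6
Acc 10: bank2 row0 -> MISS (open row0); precharges=7
Acc 11: bank1 row2 -> MISS (open row2); precharges=8
Acc 12: bank1 row0 -> MISS (open row0); precharges=9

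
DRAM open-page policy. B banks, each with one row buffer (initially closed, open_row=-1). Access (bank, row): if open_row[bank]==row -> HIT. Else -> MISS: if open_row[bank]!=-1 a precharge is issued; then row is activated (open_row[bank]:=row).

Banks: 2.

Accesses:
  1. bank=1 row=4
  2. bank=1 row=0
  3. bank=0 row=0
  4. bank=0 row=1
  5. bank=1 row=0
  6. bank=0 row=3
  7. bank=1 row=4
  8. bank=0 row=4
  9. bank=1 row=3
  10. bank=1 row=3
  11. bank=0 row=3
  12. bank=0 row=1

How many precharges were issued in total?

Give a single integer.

Acc 1: bank1 row4 -> MISS (open row4); precharges=0
Acc 2: bank1 row0 -> MISS (open row0); precharges=1
Acc 3: bank0 row0 -> MISS (open row0); precharges=1
Acc 4: bank0 row1 -> MISS (open row1); precharges=2
Acc 5: bank1 row0 -> HIT
Acc 6: bank0 row3 -> MISS (open row3); precharges=3
Acc 7: bank1 row4 -> MISS (open row4); precharges=4
Acc 8: bank0 row4 -> MISS (open row4); precharges=5
Acc 9: bank1 row3 -> MISS (open row3); precharges=6
Acc 10: bank1 row3 -> HIT
Acc 11: bank0 row3 -> MISS (open row3); precharges=7
Acc 12: bank0 row1 -> MISS (open row1); precharges=8

Answer: 8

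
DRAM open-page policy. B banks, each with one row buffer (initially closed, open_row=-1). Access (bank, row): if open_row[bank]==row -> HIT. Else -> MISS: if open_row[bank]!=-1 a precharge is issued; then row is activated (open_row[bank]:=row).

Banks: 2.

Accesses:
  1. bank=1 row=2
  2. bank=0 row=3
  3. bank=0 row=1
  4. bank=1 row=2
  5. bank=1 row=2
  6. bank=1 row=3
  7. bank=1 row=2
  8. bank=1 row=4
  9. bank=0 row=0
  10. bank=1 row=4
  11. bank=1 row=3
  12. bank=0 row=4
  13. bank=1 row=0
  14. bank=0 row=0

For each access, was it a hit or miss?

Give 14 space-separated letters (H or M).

Acc 1: bank1 row2 -> MISS (open row2); precharges=0
Acc 2: bank0 row3 -> MISS (open row3); precharges=0
Acc 3: bank0 row1 -> MISS (open row1); precharges=1
Acc 4: bank1 row2 -> HIT
Acc 5: bank1 row2 -> HIT
Acc 6: bank1 row3 -> MISS (open row3); precharges=2
Acc 7: bank1 row2 -> MISS (open row2); precharges=3
Acc 8: bank1 row4 -> MISS (open row4); precharges=4
Acc 9: bank0 row0 -> MISS (open row0); precharges=5
Acc 10: bank1 row4 -> HIT
Acc 11: bank1 row3 -> MISS (open row3); precharges=6
Acc 12: bank0 row4 -> MISS (open row4); precharges=7
Acc 13: bank1 row0 -> MISS (open row0); precharges=8
Acc 14: bank0 row0 -> MISS (open row0); precharges=9

Answer: M M M H H M M M M H M M M M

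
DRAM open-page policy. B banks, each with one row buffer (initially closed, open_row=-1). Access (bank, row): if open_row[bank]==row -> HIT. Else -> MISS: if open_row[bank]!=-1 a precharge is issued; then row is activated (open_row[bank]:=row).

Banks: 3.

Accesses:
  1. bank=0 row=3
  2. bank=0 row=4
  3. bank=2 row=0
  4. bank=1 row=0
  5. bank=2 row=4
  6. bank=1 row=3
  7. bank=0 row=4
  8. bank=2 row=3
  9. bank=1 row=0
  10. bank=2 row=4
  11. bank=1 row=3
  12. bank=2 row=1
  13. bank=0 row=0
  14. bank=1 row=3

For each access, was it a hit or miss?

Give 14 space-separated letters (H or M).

Acc 1: bank0 row3 -> MISS (open row3); precharges=0
Acc 2: bank0 row4 -> MISS (open row4); precharges=1
Acc 3: bank2 row0 -> MISS (open row0); precharges=1
Acc 4: bank1 row0 -> MISS (open row0); precharges=1
Acc 5: bank2 row4 -> MISS (open row4); precharges=2
Acc 6: bank1 row3 -> MISS (open row3); precharges=3
Acc 7: bank0 row4 -> HIT
Acc 8: bank2 row3 -> MISS (open row3); precharges=4
Acc 9: bank1 row0 -> MISS (open row0); precharges=5
Acc 10: bank2 row4 -> MISS (open row4); precharges=6
Acc 11: bank1 row3 -> MISS (open row3); precharges=7
Acc 12: bank2 row1 -> MISS (open row1); precharges=8
Acc 13: bank0 row0 -> MISS (open row0); precharges=9
Acc 14: bank1 row3 -> HIT

Answer: M M M M M M H M M M M M M H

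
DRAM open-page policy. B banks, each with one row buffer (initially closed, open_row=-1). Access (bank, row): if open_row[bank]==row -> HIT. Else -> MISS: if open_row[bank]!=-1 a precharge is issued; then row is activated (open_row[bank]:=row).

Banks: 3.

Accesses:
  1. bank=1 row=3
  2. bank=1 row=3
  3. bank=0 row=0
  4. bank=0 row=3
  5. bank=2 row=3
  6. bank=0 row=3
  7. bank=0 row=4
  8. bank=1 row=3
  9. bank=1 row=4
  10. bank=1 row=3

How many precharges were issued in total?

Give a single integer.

Acc 1: bank1 row3 -> MISS (open row3); precharges=0
Acc 2: bank1 row3 -> HIT
Acc 3: bank0 row0 -> MISS (open row0); precharges=0
Acc 4: bank0 row3 -> MISS (open row3); precharges=1
Acc 5: bank2 row3 -> MISS (open row3); precharges=1
Acc 6: bank0 row3 -> HIT
Acc 7: bank0 row4 -> MISS (open row4); precharges=2
Acc 8: bank1 row3 -> HIT
Acc 9: bank1 row4 -> MISS (open row4); precharges=3
Acc 10: bank1 row3 -> MISS (open row3); precharges=4

Answer: 4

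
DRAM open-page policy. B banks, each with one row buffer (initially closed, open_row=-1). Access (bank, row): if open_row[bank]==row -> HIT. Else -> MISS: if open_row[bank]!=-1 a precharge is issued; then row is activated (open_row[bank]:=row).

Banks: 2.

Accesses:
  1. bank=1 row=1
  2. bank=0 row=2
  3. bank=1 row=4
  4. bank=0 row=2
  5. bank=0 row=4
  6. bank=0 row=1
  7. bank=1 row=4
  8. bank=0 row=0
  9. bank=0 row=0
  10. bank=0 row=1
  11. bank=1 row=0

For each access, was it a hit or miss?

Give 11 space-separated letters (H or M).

Answer: M M M H M M H M H M M

Derivation:
Acc 1: bank1 row1 -> MISS (open row1); precharges=0
Acc 2: bank0 row2 -> MISS (open row2); precharges=0
Acc 3: bank1 row4 -> MISS (open row4); precharges=1
Acc 4: bank0 row2 -> HIT
Acc 5: bank0 row4 -> MISS (open row4); precharges=2
Acc 6: bank0 row1 -> MISS (open row1); precharges=3
Acc 7: bank1 row4 -> HIT
Acc 8: bank0 row0 -> MISS (open row0); precharges=4
Acc 9: bank0 row0 -> HIT
Acc 10: bank0 row1 -> MISS (open row1); precharges=5
Acc 11: bank1 row0 -> MISS (open row0); precharges=6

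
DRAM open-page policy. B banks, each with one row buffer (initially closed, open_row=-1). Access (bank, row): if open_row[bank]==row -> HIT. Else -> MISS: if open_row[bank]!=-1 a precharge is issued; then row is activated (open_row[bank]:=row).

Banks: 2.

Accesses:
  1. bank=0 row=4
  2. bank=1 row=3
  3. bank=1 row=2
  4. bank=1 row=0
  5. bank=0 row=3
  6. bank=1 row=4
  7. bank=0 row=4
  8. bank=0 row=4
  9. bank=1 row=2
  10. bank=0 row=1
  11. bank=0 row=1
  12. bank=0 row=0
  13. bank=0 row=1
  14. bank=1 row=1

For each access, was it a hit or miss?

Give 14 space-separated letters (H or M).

Answer: M M M M M M M H M M H M M M

Derivation:
Acc 1: bank0 row4 -> MISS (open row4); precharges=0
Acc 2: bank1 row3 -> MISS (open row3); precharges=0
Acc 3: bank1 row2 -> MISS (open row2); precharges=1
Acc 4: bank1 row0 -> MISS (open row0); precharges=2
Acc 5: bank0 row3 -> MISS (open row3); precharges=3
Acc 6: bank1 row4 -> MISS (open row4); precharges=4
Acc 7: bank0 row4 -> MISS (open row4); precharges=5
Acc 8: bank0 row4 -> HIT
Acc 9: bank1 row2 -> MISS (open row2); precharges=6
Acc 10: bank0 row1 -> MISS (open row1); precharges=7
Acc 11: bank0 row1 -> HIT
Acc 12: bank0 row0 -> MISS (open row0); precharges=8
Acc 13: bank0 row1 -> MISS (open row1); precharges=9
Acc 14: bank1 row1 -> MISS (open row1); precharges=10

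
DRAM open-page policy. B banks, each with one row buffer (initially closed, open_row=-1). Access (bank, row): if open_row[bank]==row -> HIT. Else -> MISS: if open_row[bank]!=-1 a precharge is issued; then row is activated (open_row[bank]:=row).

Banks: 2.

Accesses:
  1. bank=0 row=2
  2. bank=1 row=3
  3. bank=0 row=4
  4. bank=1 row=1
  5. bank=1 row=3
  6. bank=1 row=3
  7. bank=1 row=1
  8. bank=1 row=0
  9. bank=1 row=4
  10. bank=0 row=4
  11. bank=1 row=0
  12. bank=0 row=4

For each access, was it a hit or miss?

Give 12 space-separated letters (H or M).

Answer: M M M M M H M M M H M H

Derivation:
Acc 1: bank0 row2 -> MISS (open row2); precharges=0
Acc 2: bank1 row3 -> MISS (open row3); precharges=0
Acc 3: bank0 row4 -> MISS (open row4); precharges=1
Acc 4: bank1 row1 -> MISS (open row1); precharges=2
Acc 5: bank1 row3 -> MISS (open row3); precharges=3
Acc 6: bank1 row3 -> HIT
Acc 7: bank1 row1 -> MISS (open row1); precharges=4
Acc 8: bank1 row0 -> MISS (open row0); precharges=5
Acc 9: bank1 row4 -> MISS (open row4); precharges=6
Acc 10: bank0 row4 -> HIT
Acc 11: bank1 row0 -> MISS (open row0); precharges=7
Acc 12: bank0 row4 -> HIT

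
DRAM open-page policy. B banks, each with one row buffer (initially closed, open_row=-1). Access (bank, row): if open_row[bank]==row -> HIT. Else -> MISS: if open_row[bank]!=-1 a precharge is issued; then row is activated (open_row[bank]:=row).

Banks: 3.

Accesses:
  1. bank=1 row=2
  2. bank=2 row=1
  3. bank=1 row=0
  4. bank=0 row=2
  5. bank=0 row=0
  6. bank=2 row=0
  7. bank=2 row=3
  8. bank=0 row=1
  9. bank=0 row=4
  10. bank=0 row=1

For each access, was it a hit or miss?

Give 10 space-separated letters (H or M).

Answer: M M M M M M M M M M

Derivation:
Acc 1: bank1 row2 -> MISS (open row2); precharges=0
Acc 2: bank2 row1 -> MISS (open row1); precharges=0
Acc 3: bank1 row0 -> MISS (open row0); precharges=1
Acc 4: bank0 row2 -> MISS (open row2); precharges=1
Acc 5: bank0 row0 -> MISS (open row0); precharges=2
Acc 6: bank2 row0 -> MISS (open row0); precharges=3
Acc 7: bank2 row3 -> MISS (open row3); precharges=4
Acc 8: bank0 row1 -> MISS (open row1); precharges=5
Acc 9: bank0 row4 -> MISS (open row4); precharges=6
Acc 10: bank0 row1 -> MISS (open row1); precharges=7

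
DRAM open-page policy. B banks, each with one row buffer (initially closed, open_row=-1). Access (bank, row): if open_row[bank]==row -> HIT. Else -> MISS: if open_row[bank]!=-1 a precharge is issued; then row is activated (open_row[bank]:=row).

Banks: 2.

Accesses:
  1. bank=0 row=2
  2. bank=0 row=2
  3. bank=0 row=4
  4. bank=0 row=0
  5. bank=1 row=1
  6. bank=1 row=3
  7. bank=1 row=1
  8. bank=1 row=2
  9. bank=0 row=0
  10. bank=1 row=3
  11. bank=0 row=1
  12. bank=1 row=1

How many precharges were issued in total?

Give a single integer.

Answer: 8

Derivation:
Acc 1: bank0 row2 -> MISS (open row2); precharges=0
Acc 2: bank0 row2 -> HIT
Acc 3: bank0 row4 -> MISS (open row4); precharges=1
Acc 4: bank0 row0 -> MISS (open row0); precharges=2
Acc 5: bank1 row1 -> MISS (open row1); precharges=2
Acc 6: bank1 row3 -> MISS (open row3); precharges=3
Acc 7: bank1 row1 -> MISS (open row1); precharges=4
Acc 8: bank1 row2 -> MISS (open row2); precharges=5
Acc 9: bank0 row0 -> HIT
Acc 10: bank1 row3 -> MISS (open row3); precharges=6
Acc 11: bank0 row1 -> MISS (open row1); precharges=7
Acc 12: bank1 row1 -> MISS (open row1); precharges=8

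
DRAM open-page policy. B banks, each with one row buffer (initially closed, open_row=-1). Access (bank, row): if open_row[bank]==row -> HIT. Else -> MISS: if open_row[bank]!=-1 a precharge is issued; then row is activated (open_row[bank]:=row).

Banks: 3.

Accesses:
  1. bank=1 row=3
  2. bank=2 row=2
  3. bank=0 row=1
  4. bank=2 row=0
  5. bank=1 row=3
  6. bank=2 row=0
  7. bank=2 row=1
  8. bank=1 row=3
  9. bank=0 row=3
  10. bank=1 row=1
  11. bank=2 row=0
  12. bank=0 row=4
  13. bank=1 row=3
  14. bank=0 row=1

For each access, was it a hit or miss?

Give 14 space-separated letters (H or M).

Answer: M M M M H H M H M M M M M M

Derivation:
Acc 1: bank1 row3 -> MISS (open row3); precharges=0
Acc 2: bank2 row2 -> MISS (open row2); precharges=0
Acc 3: bank0 row1 -> MISS (open row1); precharges=0
Acc 4: bank2 row0 -> MISS (open row0); precharges=1
Acc 5: bank1 row3 -> HIT
Acc 6: bank2 row0 -> HIT
Acc 7: bank2 row1 -> MISS (open row1); precharges=2
Acc 8: bank1 row3 -> HIT
Acc 9: bank0 row3 -> MISS (open row3); precharges=3
Acc 10: bank1 row1 -> MISS (open row1); precharges=4
Acc 11: bank2 row0 -> MISS (open row0); precharges=5
Acc 12: bank0 row4 -> MISS (open row4); precharges=6
Acc 13: bank1 row3 -> MISS (open row3); precharges=7
Acc 14: bank0 row1 -> MISS (open row1); precharges=8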